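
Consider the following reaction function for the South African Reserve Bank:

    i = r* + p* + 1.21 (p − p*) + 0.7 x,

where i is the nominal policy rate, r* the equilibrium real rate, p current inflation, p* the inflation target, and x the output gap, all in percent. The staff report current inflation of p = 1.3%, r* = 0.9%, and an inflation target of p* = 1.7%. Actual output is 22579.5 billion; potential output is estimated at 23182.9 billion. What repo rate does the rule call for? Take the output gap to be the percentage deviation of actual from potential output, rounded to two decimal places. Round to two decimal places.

Output gap = 100 × (22579.5 − 23182.9) / 23182.9 = -2.60%.
i = 0.90 + 1.70 + 1.21 × (1.30 − 1.70) + 0.7 × (-2.60)
   = 0.90 + 1.7 − 0.484 − 1.82 = 0.30

0.30%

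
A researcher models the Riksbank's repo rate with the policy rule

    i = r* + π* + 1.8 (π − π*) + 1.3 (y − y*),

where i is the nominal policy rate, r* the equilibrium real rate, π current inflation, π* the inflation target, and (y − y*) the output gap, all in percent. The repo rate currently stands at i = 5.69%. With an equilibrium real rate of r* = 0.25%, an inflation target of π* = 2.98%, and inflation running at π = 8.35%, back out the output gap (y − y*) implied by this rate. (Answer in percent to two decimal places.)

-5.54%

1.3 (y − y*) = 5.69 − 0.25 − 2.98 − 1.8 × (8.35 − 2.98) = -7.206
(y − y*) = -7.206 / 1.3 = -5.54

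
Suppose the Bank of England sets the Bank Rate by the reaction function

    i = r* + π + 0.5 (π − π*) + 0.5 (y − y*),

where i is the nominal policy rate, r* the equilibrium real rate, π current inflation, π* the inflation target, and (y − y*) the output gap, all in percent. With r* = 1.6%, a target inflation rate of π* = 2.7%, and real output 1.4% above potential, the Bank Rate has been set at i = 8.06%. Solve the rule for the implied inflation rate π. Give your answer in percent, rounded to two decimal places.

Output 1.4% above potential → (y − y*) = 1.4.
Collecting π: i = r* + (1 + 0.5) π − 0.5 π* + 0.5 (y − y*)
1.5 π = 8.06 − 1.6 + 0.5 × 2.7 − 0.5 × 1.4 = 7.11
π = 7.11 / 1.5 = 4.74

4.74%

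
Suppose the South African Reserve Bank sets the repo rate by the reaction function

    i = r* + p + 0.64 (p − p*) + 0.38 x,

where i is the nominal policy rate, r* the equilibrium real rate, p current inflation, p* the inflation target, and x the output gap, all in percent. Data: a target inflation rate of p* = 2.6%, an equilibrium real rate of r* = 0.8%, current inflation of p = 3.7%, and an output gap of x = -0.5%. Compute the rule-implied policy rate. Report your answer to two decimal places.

5.01%

i = 0.8 + 3.7 + 0.64 × (3.7 − 2.6) + 0.38 × (-0.5)
   = 0.8 + 3.7 + 0.704 − 0.19 = 5.01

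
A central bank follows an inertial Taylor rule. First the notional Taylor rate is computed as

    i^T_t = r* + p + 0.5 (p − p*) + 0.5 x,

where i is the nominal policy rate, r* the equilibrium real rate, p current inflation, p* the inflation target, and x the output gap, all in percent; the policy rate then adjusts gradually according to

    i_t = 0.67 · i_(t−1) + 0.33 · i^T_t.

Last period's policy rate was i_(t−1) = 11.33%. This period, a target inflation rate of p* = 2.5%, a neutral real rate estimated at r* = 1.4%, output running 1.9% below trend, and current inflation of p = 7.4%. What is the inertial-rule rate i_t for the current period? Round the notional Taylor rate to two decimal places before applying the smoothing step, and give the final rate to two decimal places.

10.99%

Output 1.9% below potential → x = -1.9.
i^T_t = 1.4 + 7.4 + 0.5 × (7.4 − 2.5) + 0.5 × (-1.9)
   = 1.4 + 7.4 + 2.45 − 0.95 = 10.30
i_t = 0.67 × 11.33 + 0.33 × 10.30 = 7.5911 + 3.399 = 10.99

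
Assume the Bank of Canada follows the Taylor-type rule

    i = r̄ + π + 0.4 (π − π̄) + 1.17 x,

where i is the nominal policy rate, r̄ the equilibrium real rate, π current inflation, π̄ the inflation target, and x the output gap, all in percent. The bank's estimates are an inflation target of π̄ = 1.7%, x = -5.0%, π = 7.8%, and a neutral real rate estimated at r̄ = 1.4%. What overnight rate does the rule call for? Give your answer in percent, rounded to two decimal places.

i = 1.4 + 7.8 + 0.4 × (7.8 − 1.7) + 1.17 × (-5.0)
   = 1.4 + 7.8 + 2.44 − 5.85 = 5.79

5.79%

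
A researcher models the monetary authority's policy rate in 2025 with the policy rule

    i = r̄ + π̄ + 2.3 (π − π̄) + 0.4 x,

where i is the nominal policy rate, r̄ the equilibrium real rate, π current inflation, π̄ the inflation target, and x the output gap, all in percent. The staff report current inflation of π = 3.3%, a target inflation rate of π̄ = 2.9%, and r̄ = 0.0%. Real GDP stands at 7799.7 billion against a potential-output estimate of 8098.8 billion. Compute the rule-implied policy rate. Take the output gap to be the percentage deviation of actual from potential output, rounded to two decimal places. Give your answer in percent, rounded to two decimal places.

2.34%

Output gap = 100 × (7799.7 − 8098.8) / 8098.8 = -3.69%.
i = 0.00 + 2.90 + 2.3 × (3.30 − 2.90) + 0.4 × (-3.69)
   = 0.00 + 2.9 + 0.92 − 1.476 = 2.34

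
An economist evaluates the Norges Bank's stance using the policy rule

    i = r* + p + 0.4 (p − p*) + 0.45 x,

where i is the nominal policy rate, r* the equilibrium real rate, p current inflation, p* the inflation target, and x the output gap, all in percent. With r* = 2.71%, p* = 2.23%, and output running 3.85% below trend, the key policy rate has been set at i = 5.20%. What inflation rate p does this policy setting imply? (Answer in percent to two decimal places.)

Output 3.85% below potential → x = -3.85.
Collecting p: i = r* + (1 + 0.4) p − 0.4 p* + 0.45 x
1.4 p = 5.20 − 2.71 + 0.4 × 2.23 − 0.45 × (-3.85) = 5.1145
p = 5.1145 / 1.4 = 3.65

3.65%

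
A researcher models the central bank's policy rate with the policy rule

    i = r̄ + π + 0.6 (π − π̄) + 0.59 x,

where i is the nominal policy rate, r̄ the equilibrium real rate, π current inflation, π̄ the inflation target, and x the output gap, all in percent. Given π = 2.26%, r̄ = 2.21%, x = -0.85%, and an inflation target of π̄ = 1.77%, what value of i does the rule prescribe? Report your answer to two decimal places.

i = 2.21 + 2.26 + 0.6 × (2.26 − 1.77) + 0.59 × (-0.85)
   = 2.21 + 2.26 + 0.294 − 0.5015 = 4.26

4.26%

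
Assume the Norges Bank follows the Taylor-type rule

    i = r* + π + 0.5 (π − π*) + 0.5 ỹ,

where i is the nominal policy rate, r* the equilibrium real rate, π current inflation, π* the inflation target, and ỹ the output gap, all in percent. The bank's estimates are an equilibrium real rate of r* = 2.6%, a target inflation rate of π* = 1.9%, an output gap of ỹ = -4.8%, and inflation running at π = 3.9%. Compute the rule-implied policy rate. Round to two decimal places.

5.10%

i = 2.6 + 3.9 + 0.5 × (3.9 − 1.9) + 0.5 × (-4.8)
   = 2.6 + 3.9 + 1 − 2.4 = 5.10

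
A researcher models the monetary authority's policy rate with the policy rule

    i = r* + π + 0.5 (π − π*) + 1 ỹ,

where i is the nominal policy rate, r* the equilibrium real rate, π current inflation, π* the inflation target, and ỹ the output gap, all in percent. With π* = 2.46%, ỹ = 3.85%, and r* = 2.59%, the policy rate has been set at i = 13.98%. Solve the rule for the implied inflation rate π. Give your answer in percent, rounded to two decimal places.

Collecting π: i = r* + (1 + 0.5) π − 0.5 π* + 1 ỹ
1.5 π = 13.98 − 2.59 + 0.5 × 2.46 − 1 × 3.85 = 8.77
π = 8.77 / 1.5 = 5.85

5.85%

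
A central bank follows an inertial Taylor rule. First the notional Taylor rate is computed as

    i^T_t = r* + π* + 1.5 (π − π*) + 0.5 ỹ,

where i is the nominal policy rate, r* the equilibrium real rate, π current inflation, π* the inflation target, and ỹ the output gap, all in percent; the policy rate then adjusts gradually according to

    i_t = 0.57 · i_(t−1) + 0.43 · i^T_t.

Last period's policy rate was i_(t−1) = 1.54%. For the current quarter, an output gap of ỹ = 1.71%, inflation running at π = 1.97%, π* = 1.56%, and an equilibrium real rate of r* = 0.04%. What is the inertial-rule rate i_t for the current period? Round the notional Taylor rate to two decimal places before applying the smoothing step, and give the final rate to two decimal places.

i^T_t = 0.04 + 1.56 + 1.5 × (1.97 − 1.56) + 0.5 × 1.71
   = 0.04 + 1.56 + 0.615 + 0.855 = 3.07
i_t = 0.57 × 1.54 + 0.43 × 3.07 = 0.8778 + 1.3201 = 2.20

2.20%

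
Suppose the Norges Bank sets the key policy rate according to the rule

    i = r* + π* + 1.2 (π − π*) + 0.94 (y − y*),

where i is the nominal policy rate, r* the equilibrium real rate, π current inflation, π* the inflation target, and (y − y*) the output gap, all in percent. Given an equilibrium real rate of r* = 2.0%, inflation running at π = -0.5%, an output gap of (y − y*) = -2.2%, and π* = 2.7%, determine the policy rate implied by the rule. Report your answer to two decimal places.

-1.21%

i = 2.0 + 2.7 + 1.2 × (-0.5 − 2.7) + 0.94 × (-2.2)
   = 2.0 + 2.7 − 3.84 − 2.068 = -1.21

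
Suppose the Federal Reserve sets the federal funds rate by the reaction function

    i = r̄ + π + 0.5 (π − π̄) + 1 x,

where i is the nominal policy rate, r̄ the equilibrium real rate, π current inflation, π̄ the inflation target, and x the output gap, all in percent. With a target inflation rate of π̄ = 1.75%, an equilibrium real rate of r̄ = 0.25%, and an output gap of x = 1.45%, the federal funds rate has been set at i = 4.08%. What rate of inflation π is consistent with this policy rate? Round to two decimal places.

2.17%

Collecting π: i = r̄ + (1 + 0.5) π − 0.5 π̄ + 1 x
1.5 π = 4.08 − 0.25 + 0.5 × 1.75 − 1 × 1.45 = 3.255
π = 3.255 / 1.5 = 2.17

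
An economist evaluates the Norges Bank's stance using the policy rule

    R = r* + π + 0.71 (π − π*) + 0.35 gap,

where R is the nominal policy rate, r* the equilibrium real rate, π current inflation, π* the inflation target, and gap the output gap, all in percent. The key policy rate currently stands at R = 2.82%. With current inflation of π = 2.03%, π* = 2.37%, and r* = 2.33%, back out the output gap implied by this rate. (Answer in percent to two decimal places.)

0.35 gap = 2.82 − 2.33 − 2.03 − 0.71 × (2.03 − 2.37) = -1.2986
gap = -1.2986 / 0.35 = -3.71

-3.71%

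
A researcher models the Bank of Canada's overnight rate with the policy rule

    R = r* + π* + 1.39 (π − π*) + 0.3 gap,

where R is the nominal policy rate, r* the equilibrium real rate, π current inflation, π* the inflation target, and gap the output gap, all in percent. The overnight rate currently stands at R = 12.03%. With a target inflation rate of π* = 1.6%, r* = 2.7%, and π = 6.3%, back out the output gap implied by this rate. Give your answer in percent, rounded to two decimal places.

3.99%

0.3 gap = 12.03 − 2.7 − 1.6 − 1.39 × (6.3 − 1.6) = 1.197
gap = 1.197 / 0.3 = 3.99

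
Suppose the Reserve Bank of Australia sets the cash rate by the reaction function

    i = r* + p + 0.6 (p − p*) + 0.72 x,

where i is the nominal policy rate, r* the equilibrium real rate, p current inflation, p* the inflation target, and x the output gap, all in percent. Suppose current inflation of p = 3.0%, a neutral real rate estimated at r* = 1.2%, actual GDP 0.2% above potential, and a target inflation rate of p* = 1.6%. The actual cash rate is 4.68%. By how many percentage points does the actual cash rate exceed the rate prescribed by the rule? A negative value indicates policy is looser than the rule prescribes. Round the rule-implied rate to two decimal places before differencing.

-0.50 pp

Output 0.2% above potential → x = 0.2.
i = 1.2 + 3.0 + 0.6 × (3.0 − 1.6) + 0.72 × 0.2
   = 1.2 + 3 + 0.84 + 0.144 = 5.18
Deviation = 4.68 − 5.18 = -0.50 pp.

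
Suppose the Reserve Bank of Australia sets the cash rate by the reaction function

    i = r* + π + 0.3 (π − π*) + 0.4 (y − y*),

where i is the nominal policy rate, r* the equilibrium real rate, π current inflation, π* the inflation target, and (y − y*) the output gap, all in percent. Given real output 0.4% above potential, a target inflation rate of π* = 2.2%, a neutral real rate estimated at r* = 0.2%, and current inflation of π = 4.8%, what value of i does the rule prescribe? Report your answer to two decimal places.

5.94%

Output 0.4% above potential → (y − y*) = 0.4.
i = 0.2 + 4.8 + 0.3 × (4.8 − 2.2) + 0.4 × 0.4
   = 0.2 + 4.8 + 0.78 + 0.16 = 5.94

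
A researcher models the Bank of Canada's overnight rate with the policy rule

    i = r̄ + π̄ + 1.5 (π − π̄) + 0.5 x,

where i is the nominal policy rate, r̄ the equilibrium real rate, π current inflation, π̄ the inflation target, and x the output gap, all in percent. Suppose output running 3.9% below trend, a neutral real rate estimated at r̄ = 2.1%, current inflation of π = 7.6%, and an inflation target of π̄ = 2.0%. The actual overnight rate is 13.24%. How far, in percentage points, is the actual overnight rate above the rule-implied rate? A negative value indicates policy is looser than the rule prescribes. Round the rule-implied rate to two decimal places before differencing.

2.69 pp

Output 3.9% below potential → x = -3.9.
i = 2.1 + 2.0 + 1.5 × (7.6 − 2.0) + 0.5 × (-3.9)
   = 2.1 + 2 + 8.4 − 1.95 = 10.55
Deviation = 13.24 − 10.55 = 2.69 pp.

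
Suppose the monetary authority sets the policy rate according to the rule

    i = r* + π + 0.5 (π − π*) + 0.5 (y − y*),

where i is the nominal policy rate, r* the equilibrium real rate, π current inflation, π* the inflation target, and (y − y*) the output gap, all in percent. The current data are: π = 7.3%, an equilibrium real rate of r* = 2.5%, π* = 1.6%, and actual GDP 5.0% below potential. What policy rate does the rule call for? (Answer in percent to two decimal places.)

10.15%

Output 5.0% below potential → (y − y*) = -5.0.
i = 2.5 + 7.3 + 0.5 × (7.3 − 1.6) + 0.5 × (-5.0)
   = 2.5 + 7.3 + 2.85 − 2.5 = 10.15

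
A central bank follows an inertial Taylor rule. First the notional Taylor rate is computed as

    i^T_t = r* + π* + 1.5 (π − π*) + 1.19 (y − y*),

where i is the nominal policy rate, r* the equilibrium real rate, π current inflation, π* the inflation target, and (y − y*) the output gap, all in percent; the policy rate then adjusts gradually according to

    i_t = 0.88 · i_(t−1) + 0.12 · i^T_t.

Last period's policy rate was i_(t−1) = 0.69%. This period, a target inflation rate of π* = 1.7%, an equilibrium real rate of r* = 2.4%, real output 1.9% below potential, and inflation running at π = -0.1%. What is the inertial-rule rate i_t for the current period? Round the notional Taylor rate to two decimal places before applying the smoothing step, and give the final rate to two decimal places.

0.50%

Output 1.9% below potential → (y − y*) = -1.9.
i^T_t = 2.4 + 1.7 + 1.5 × (-0.1 − 1.7) + 1.19 × (-1.9)
   = 2.4 + 1.7 − 2.7 − 2.261 = -0.86
i_t = 0.88 × 0.69 + 0.12 × (-0.86) = 0.6072 − 0.1032 = 0.50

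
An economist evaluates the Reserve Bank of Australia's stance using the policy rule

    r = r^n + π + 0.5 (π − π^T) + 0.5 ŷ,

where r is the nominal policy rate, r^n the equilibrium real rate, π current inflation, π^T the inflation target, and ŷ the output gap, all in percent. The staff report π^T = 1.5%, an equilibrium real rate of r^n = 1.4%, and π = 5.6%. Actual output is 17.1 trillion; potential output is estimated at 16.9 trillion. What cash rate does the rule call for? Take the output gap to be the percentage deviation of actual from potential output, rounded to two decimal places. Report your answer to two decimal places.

9.64%

Output gap = 100 × (17.1 − 16.9) / 16.9 = 1.18%.
r = 1.40 + 5.60 + 0.5 × (5.60 − 1.50) + 0.5 × 1.18
   = 1.40 + 5.6 + 2.05 + 0.59 = 9.64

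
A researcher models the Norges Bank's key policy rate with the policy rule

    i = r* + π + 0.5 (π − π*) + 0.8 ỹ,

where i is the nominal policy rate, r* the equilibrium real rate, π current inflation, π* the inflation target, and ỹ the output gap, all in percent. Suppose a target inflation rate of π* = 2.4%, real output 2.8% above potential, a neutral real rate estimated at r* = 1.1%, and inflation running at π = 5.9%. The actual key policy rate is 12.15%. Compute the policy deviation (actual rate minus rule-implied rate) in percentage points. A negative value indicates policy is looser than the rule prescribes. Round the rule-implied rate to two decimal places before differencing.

Output 2.8% above potential → ỹ = 2.8.
i = 1.1 + 5.9 + 0.5 × (5.9 − 2.4) + 0.8 × 2.8
   = 1.1 + 5.9 + 1.75 + 2.24 = 10.99
Deviation = 12.15 − 10.99 = 1.16 pp.

1.16 pp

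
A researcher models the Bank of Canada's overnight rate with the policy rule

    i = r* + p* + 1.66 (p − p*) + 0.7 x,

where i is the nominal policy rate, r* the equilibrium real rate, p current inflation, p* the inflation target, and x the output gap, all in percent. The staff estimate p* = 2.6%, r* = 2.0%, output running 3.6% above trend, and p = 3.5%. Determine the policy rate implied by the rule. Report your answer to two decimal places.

Output 3.6% above potential → x = 3.6.
i = 2.0 + 2.6 + 1.66 × (3.5 − 2.6) + 0.7 × 3.6
   = 2.0 + 2.6 + 1.494 + 2.52 = 8.61

8.61%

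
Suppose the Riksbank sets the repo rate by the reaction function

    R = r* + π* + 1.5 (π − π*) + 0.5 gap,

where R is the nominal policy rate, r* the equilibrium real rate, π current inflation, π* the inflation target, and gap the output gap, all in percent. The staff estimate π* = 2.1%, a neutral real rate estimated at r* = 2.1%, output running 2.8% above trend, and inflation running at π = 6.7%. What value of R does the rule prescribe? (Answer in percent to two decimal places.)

12.50%

Output 2.8% above potential → gap = 2.8.
R = 2.1 + 2.1 + 1.5 × (6.7 − 2.1) + 0.5 × 2.8
   = 2.1 + 2.1 + 6.9 + 1.4 = 12.50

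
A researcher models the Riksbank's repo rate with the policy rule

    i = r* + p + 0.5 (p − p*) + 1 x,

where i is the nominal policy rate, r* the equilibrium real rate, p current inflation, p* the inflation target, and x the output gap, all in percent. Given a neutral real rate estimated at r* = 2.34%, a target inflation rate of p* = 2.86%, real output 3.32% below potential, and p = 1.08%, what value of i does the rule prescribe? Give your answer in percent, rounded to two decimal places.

-0.79%

Output 3.32% below potential → x = -3.32.
i = 2.34 + 1.08 + 0.5 × (1.08 − 2.86) + 1 × (-3.32)
   = 2.34 + 1.08 − 0.89 − 3.32 = -0.79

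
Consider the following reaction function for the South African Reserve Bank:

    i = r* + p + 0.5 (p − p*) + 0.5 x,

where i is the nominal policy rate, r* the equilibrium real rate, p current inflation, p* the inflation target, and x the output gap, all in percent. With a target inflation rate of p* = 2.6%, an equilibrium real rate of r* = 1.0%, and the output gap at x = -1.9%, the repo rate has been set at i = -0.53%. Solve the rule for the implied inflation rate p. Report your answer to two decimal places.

Collecting p: i = r* + (1 + 0.5) p − 0.5 p* + 0.5 x
1.5 p = -0.53 − 1.0 + 0.5 × 2.6 − 0.5 × (-1.9) = 0.72
p = 0.72 / 1.5 = 0.48

0.48%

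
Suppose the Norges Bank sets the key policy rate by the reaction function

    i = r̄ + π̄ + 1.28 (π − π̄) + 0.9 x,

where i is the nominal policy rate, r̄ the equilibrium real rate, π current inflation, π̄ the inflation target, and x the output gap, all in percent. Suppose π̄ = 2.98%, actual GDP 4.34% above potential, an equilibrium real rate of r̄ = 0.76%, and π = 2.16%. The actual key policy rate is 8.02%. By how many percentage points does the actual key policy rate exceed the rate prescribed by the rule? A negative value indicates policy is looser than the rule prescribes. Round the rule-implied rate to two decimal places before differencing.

1.42 pp

Output 4.34% above potential → x = 4.34.
i = 0.76 + 2.98 + 1.28 × (2.16 − 2.98) + 0.9 × 4.34
   = 0.76 + 2.98 − 1.0496 + 3.906 = 6.60
Deviation = 8.02 − 6.60 = 1.42 pp.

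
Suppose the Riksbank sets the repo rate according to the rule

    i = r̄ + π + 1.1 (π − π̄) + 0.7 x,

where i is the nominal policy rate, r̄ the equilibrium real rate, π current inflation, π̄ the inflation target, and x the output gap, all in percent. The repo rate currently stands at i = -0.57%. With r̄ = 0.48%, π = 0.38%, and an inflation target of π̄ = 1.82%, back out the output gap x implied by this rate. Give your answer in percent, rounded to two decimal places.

0.7 x = -0.57 − 0.48 − 0.38 − 1.1 × (0.38 − 1.82) = 0.154
x = 0.154 / 0.7 = 0.22

0.22%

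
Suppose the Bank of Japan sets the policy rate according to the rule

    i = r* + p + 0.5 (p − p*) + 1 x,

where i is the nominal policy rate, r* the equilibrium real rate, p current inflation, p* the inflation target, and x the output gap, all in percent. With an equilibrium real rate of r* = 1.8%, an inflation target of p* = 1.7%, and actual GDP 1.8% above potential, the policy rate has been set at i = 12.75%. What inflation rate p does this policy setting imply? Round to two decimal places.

Output 1.8% above potential → x = 1.8.
Collecting p: i = r* + (1 + 0.5) p − 0.5 p* + 1 x
1.5 p = 12.75 − 1.8 + 0.5 × 1.7 − 1 × 1.8 = 10
p = 10 / 1.5 = 6.67

6.67%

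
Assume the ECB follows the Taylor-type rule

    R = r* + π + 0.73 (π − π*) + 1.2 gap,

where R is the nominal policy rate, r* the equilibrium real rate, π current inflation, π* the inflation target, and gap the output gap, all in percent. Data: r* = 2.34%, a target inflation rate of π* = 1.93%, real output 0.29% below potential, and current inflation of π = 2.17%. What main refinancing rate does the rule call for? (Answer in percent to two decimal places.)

4.34%

Output 0.29% below potential → gap = -0.29.
R = 2.34 + 2.17 + 0.73 × (2.17 − 1.93) + 1.2 × (-0.29)
   = 2.34 + 2.17 + 0.1752 − 0.348 = 4.34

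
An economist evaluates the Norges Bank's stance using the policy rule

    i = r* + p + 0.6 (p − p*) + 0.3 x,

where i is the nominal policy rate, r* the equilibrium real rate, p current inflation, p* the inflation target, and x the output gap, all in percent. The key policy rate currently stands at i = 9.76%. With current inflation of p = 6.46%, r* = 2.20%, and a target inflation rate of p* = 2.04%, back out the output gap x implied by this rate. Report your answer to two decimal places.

0.3 x = 9.76 − 2.20 − 6.46 − 0.6 × (6.46 − 2.04) = -1.552
x = -1.552 / 0.3 = -5.17

-5.17%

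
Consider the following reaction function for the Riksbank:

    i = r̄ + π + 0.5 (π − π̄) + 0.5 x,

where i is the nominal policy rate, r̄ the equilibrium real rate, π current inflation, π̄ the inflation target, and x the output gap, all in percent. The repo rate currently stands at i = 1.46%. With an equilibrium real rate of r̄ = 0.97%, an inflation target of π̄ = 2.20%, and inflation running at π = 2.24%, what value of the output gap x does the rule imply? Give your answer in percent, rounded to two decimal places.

-3.54%

0.5 x = 1.46 − 0.97 − 2.24 − 0.5 × (2.24 − 2.20) = -1.77
x = -1.77 / 0.5 = -3.54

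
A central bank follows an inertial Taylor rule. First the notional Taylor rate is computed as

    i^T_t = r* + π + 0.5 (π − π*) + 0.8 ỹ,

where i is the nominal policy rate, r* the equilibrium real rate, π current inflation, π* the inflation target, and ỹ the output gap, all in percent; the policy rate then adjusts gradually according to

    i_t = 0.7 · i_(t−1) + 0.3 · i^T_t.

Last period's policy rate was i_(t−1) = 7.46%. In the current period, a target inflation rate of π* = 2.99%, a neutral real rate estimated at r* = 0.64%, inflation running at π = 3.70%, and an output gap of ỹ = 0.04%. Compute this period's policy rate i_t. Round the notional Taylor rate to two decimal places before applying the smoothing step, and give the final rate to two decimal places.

6.64%

i^T_t = 0.64 + 3.70 + 0.5 × (3.70 − 2.99) + 0.8 × 0.04
   = 0.64 + 3.7 + 0.355 + 0.032 = 4.73
i_t = 0.7 × 7.46 + 0.3 × 4.73 = 5.222 + 1.419 = 6.64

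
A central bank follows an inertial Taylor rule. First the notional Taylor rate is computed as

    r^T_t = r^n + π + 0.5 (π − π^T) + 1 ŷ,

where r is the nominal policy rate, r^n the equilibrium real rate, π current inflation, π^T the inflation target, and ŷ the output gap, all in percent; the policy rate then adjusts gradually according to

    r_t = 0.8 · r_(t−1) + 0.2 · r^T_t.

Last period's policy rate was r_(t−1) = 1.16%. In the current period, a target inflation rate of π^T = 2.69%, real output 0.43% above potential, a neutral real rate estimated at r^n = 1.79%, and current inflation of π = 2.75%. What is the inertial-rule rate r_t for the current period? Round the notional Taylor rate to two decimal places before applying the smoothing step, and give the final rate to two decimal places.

1.93%

Output 0.43% above potential → ŷ = 0.43.
r^T_t = 1.79 + 2.75 + 0.5 × (2.75 − 2.69) + 1 × 0.43
   = 1.79 + 2.75 + 0.03 + 0.43 = 5.00
r_t = 0.8 × 1.16 + 0.2 × 5.00 = 0.928 + 1 = 1.93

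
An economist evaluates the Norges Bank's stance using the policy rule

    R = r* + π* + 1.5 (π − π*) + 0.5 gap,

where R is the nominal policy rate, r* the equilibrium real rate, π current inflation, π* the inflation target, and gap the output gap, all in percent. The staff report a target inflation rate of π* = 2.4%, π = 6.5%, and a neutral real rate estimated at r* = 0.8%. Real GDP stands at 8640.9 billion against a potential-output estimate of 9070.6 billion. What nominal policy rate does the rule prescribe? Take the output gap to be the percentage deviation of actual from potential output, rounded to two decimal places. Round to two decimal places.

6.98%

Output gap = 100 × (8640.9 − 9070.6) / 9070.6 = -4.74%.
R = 0.80 + 2.40 + 1.5 × (6.50 − 2.40) + 0.5 × (-4.74)
   = 0.80 + 2.4 + 6.15 − 2.37 = 6.98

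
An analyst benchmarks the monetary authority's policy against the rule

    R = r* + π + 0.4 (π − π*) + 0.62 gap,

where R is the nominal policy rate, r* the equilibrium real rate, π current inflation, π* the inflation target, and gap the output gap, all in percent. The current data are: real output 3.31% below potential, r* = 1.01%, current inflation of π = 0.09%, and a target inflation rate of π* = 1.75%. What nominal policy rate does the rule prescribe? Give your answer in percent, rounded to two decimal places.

-1.62%

Output 3.31% below potential → gap = -3.31.
R = 1.01 + 0.09 + 0.4 × (0.09 − 1.75) + 0.62 × (-3.31)
   = 1.01 + 0.09 − 0.664 − 2.0522 = -1.62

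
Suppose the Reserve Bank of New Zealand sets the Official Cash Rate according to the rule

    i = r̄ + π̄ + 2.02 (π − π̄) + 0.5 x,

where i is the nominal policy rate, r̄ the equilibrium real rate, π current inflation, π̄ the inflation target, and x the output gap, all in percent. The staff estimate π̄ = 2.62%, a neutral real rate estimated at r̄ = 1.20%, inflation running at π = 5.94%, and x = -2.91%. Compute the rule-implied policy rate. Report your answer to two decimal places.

9.07%

i = 1.20 + 2.62 + 2.02 × (5.94 − 2.62) + 0.5 × (-2.91)
   = 1.20 + 2.62 + 6.7064 − 1.455 = 9.07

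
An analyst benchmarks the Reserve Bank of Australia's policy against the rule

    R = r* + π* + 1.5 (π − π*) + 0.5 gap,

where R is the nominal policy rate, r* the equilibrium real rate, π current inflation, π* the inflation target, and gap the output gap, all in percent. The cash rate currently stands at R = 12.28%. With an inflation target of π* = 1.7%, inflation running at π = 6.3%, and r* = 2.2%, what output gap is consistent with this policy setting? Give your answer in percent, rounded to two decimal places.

2.96%

0.5 gap = 12.28 − 2.2 − 1.7 − 1.5 × (6.3 − 1.7) = 1.48
gap = 1.48 / 0.5 = 2.96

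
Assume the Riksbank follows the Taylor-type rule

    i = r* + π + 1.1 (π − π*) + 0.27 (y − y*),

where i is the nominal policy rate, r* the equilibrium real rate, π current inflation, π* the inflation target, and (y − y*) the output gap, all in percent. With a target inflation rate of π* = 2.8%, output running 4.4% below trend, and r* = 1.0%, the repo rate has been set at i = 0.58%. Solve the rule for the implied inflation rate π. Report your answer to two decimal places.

1.83%

Output 4.4% below potential → (y − y*) = -4.4.
Collecting π: i = r* + (1 + 1.1) π − 1.1 π* + 0.27 (y − y*)
2.1 π = 0.58 − 1.0 + 1.1 × 2.8 − 0.27 × (-4.4) = 3.848
π = 3.848 / 2.1 = 1.83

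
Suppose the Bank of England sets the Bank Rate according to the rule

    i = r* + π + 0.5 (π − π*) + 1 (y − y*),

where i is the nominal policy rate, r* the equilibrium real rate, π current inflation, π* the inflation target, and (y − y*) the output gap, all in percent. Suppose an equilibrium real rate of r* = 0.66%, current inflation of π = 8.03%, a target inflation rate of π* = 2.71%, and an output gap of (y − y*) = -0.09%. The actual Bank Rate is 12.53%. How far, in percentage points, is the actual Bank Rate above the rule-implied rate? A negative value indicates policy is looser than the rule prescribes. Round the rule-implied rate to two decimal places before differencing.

i = 0.66 + 8.03 + 0.5 × (8.03 − 2.71) + 1 × (-0.09)
   = 0.66 + 8.03 + 2.66 − 0.09 = 11.26
Deviation = 12.53 − 11.26 = 1.27 pp.

1.27 pp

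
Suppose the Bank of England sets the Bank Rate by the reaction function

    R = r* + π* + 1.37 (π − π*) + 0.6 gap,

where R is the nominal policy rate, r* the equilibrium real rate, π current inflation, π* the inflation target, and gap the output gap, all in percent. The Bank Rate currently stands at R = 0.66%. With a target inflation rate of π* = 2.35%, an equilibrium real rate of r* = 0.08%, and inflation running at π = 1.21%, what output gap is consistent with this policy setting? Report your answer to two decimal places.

0.6 gap = 0.66 − 0.08 − 2.35 − 1.37 × (1.21 − 2.35) = -0.2082
gap = -0.2082 / 0.6 = -0.35

-0.35%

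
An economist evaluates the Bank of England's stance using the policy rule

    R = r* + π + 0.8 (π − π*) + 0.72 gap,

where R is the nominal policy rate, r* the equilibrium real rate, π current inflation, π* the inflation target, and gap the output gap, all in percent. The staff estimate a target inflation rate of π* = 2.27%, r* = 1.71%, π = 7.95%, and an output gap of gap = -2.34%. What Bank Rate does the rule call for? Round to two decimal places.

12.52%

R = 1.71 + 7.95 + 0.8 × (7.95 − 2.27) + 0.72 × (-2.34)
   = 1.71 + 7.95 + 4.544 − 1.6848 = 12.52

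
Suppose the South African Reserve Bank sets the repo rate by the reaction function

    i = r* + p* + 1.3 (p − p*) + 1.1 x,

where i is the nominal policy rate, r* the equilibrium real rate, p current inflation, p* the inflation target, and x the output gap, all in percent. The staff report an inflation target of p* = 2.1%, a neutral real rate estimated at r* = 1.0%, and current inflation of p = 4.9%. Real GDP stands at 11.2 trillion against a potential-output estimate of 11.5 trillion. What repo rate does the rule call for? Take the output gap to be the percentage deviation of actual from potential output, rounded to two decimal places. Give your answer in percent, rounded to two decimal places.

Output gap = 100 × (11.2 − 11.5) / 11.5 = -2.61%.
i = 1.00 + 2.10 + 1.3 × (4.90 − 2.10) + 1.1 × (-2.61)
   = 1.00 + 2.1 + 3.64 − 2.871 = 3.87

3.87%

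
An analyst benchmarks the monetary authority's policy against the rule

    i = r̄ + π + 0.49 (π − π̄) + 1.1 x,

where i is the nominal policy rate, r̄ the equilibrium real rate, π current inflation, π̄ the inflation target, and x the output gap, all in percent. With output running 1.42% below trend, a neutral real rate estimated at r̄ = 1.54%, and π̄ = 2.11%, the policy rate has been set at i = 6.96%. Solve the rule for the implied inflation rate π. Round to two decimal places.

Output 1.42% below potential → x = -1.42.
Collecting π: i = r̄ + (1 + 0.49) π − 0.49 π̄ + 1.1 x
1.49 π = 6.96 − 1.54 + 0.49 × 2.11 − 1.1 × (-1.42) = 8.0159
π = 8.0159 / 1.49 = 5.38

5.38%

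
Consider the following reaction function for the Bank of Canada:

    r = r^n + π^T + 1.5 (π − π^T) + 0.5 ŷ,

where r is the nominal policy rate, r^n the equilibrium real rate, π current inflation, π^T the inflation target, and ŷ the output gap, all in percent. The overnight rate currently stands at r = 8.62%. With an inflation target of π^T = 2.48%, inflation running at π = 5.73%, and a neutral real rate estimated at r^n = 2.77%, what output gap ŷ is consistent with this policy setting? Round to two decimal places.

0.5 ŷ = 8.62 − 2.77 − 2.48 − 1.5 × (5.73 − 2.48) = -1.505
ŷ = -1.505 / 0.5 = -3.01

-3.01%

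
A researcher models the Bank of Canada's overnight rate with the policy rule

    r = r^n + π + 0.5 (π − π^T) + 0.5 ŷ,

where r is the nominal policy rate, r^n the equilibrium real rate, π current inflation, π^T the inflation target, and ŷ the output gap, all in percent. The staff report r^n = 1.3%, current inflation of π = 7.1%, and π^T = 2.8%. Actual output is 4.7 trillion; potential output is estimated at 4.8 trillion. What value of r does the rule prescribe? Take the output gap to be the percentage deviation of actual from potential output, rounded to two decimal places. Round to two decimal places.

9.51%

Output gap = 100 × (4.7 − 4.8) / 4.8 = -2.08%.
r = 1.30 + 7.10 + 0.5 × (7.10 − 2.80) + 0.5 × (-2.08)
   = 1.30 + 7.1 + 2.15 − 1.04 = 9.51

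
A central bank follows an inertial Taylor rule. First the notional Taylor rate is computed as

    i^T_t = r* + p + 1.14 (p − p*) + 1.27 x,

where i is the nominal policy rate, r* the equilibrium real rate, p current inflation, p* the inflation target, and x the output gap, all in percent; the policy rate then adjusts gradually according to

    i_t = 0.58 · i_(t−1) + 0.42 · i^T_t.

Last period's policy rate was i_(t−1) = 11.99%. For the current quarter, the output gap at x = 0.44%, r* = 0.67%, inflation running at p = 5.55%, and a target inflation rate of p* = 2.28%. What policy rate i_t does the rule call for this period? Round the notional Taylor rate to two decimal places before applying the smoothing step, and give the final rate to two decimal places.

11.37%

i^T_t = 0.67 + 5.55 + 1.14 × (5.55 − 2.28) + 1.27 × 0.44
   = 0.67 + 5.55 + 3.7278 + 0.5588 = 10.51
i_t = 0.58 × 11.99 + 0.42 × 10.51 = 6.9542 + 4.4142 = 11.37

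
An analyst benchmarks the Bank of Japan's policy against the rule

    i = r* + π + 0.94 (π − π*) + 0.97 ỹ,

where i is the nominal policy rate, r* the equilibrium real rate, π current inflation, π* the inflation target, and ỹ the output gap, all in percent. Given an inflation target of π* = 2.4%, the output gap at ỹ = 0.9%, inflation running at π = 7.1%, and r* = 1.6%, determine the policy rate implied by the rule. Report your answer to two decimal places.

13.99%

i = 1.6 + 7.1 + 0.94 × (7.1 − 2.4) + 0.97 × 0.9
   = 1.6 + 7.1 + 4.418 + 0.873 = 13.99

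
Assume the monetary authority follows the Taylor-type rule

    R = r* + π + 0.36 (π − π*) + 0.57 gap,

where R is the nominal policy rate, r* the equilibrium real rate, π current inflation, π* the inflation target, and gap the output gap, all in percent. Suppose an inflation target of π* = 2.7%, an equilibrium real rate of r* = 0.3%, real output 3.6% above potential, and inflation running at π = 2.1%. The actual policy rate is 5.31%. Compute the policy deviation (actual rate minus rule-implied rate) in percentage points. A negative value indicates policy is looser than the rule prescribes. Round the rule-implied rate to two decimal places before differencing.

1.07 pp

Output 3.6% above potential → gap = 3.6.
R = 0.3 + 2.1 + 0.36 × (2.1 − 2.7) + 0.57 × 3.6
   = 0.3 + 2.1 − 0.216 + 2.052 = 4.24
Deviation = 5.31 − 4.24 = 1.07 pp.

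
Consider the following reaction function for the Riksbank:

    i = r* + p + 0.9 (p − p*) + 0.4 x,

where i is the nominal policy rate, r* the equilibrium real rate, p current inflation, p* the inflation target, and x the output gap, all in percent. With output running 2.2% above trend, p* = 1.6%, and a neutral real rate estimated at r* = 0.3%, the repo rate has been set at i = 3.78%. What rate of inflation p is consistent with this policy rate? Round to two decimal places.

2.13%

Output 2.2% above potential → x = 2.2.
Collecting p: i = r* + (1 + 0.9) p − 0.9 p* + 0.4 x
1.9 p = 3.78 − 0.3 + 0.9 × 1.6 − 0.4 × 2.2 = 4.04
p = 4.04 / 1.9 = 2.13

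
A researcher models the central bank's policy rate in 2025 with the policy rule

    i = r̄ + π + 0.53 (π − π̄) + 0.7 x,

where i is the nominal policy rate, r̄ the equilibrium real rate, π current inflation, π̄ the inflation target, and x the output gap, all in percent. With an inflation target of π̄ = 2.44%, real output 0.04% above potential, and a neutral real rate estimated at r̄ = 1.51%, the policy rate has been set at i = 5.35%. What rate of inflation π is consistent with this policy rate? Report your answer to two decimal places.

3.34%

Output 0.04% above potential → x = 0.04.
Collecting π: i = r̄ + (1 + 0.53) π − 0.53 π̄ + 0.7 x
1.53 π = 5.35 − 1.51 + 0.53 × 2.44 − 0.7 × 0.04 = 5.1052
π = 5.1052 / 1.53 = 3.34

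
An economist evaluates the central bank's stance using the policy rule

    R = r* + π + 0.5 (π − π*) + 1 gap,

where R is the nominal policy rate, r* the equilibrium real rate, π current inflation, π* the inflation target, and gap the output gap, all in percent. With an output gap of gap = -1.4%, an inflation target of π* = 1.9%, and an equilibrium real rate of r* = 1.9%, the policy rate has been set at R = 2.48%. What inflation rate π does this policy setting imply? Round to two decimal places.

1.95%

Collecting π: R = r* + (1 + 0.5) π − 0.5 π* + 1 gap
1.5 π = 2.48 − 1.9 + 0.5 × 1.9 − 1 × (-1.4) = 2.93
π = 2.93 / 1.5 = 1.95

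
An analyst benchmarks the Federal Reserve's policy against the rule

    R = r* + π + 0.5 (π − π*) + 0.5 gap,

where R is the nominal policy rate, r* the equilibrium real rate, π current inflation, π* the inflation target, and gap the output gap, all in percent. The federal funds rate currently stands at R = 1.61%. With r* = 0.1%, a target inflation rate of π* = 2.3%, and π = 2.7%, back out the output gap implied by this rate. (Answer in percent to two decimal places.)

0.5 gap = 1.61 − 0.1 − 2.7 − 0.5 × (2.7 − 2.3) = -1.39
gap = -1.39 / 0.5 = -2.78

-2.78%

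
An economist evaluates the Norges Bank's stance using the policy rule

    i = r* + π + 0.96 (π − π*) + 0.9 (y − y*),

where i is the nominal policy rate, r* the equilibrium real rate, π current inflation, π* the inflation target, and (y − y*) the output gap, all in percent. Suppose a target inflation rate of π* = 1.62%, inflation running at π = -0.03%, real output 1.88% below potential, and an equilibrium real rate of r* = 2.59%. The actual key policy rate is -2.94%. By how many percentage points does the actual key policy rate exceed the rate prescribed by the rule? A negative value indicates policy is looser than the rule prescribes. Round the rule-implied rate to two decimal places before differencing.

-2.22 pp

Output 1.88% below potential → (y − y*) = -1.88.
i = 2.59 + (-0.03) + 0.96 × (-0.03 − 1.62) + 0.9 × (-1.88)
   = 2.59 − 0.03 − 1.584 − 1.692 = -0.72
Deviation = -2.94 − (-0.72) = -2.22 pp.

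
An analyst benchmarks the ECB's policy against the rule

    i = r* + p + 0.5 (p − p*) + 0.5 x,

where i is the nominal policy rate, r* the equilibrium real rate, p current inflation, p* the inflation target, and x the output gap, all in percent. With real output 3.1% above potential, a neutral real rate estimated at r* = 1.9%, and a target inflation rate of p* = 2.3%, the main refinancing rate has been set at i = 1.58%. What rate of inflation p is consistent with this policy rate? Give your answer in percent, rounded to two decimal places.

-0.48%

Output 3.1% above potential → x = 3.1.
Collecting p: i = r* + (1 + 0.5) p − 0.5 p* + 0.5 x
1.5 p = 1.58 − 1.9 + 0.5 × 2.3 − 0.5 × 3.1 = -0.72
p = -0.72 / 1.5 = -0.48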